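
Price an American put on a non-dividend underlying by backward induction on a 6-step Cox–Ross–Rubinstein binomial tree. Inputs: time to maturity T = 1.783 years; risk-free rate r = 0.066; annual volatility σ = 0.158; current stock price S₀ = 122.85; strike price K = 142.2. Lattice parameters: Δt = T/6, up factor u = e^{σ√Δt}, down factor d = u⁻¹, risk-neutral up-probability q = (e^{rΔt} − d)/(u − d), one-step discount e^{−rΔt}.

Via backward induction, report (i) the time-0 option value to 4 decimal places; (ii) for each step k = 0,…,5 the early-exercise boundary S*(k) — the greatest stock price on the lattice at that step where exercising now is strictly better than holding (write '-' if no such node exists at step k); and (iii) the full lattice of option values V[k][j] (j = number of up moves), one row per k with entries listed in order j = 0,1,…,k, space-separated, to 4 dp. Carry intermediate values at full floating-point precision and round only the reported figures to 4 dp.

price = 19.3500
boundary = 122.8500 112.7117 122.8500 112.7117 122.8500 133.9002
tree:
19.3500
29.4883 10.4003
38.7899 19.3500 4.6130
47.3238 29.4883 9.6421 1.3199
55.1535 38.7899 19.3500 3.3098 0.0000
62.3371 47.3238 29.4883 8.2998 0.0000 0.0000
68.9278 55.1535 38.7899 19.3500 0.0000 0.0000 0.0000

params: Δt=0.29717 u=1.08995 d=0.91747 q=0.59332 e^(-rΔt)=0.98058
t_6 payoffs: 68.9278 55.1535 38.7899 19.3500 0.0000 0.0000 0.0000
t_5: node(5,0) S=79.8629 payoff=62.3371 vs cont=59.5753 → 62.3371 [stop]  node(5,1) S=94.8762 payoff=47.3238 vs cont=44.5620 → 47.3238 [stop]  node(5,2) S=112.7117 payoff=29.4883 vs cont=26.7265 → 29.4883 [stop]  node(5,3) S=133.9002 payoff=8.2998 vs cont=7.7164 → 8.2998 [stop]  node(5,4) S=159.0718 payoff=0.0000 vs cont=0.0000 → 0.0000 [wait]  node(5,5) S=188.9754 payoff=0.0000 vs cont=0.0000 → 0.0000 [wait]  ⇒ S*(5)=133.9002
t_4: node(4,0) S=87.0465 payoff=55.1535 vs cont=52.3917 → 55.1535 [stop]  node(4,1) S=103.4101 payoff=38.7899 vs cont=36.0281 → 38.7899 [stop]  node(4,2) S=122.8500 payoff=19.3500 vs cont=16.5882 → 19.3500 [stop]  node(4,3) S=145.9443 payoff=0.0000 vs cont=3.3098 → 3.3098 [wait]  node(4,4) S=173.3801 payoff=0.0000 vs cont=0.0000 → 0.0000 [wait]  ⇒ S*(4)=122.8500
t_3: node(3,0) S=94.8762 payoff=47.3238 vs cont=44.5620 → 47.3238 [stop]  node(3,1) S=112.7117 payoff=29.4883 vs cont=26.7265 → 29.4883 [stop]  node(3,2) S=133.9002 payoff=8.2998 vs cont=9.6421 → 9.6421 [wait]  node(3,3) S=159.0718 payoff=0.0000 vs cont=1.3199 → 1.3199 [wait]  ⇒ S*(3)=112.7117
t_2: node(2,0) S=103.4101 payoff=38.7899 vs cont=36.0281 → 38.7899 [stop]  node(2,1) S=122.8500 payoff=19.3500 vs cont=17.3691 → 19.3500 [stop]  node(2,2) S=145.9443 payoff=0.0000 vs cont=4.6130 → 4.6130 [wait]  ⇒ S*(2)=122.8500
t_1: node(1,0) S=112.7117 payoff=29.4883 vs cont=26.7265 → 29.4883 [stop]  node(1,1) S=133.9002 payoff=8.2998 vs cont=10.4003 → 10.4003 [wait]  ⇒ S*(1)=112.7117
t_0: node(0,0) S=122.8500 payoff=19.3500 vs cont=17.8102 → 19.3500 [stop]  ⇒ S*(0)=122.8500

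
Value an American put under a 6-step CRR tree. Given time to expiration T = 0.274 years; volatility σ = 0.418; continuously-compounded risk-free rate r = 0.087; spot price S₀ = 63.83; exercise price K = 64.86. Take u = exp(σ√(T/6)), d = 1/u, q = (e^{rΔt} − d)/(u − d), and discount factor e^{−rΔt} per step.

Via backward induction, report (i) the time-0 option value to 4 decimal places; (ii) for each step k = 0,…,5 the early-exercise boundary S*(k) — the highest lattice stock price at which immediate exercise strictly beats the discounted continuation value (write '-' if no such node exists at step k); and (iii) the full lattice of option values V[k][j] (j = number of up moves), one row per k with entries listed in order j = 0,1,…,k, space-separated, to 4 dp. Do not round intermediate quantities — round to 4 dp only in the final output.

price = 5.4483
boundary = - - - 48.8252 53.3873 58.3756
tree:
5.4483
8.1354 2.8039
11.6963 4.6384 0.9914
16.0348 7.4498 1.8632 0.1273
20.2070 11.4727 3.4852 0.2555 0.0000
24.0227 16.0348 6.4844 0.5130 0.0000 0.0000
27.5124 20.2070 11.4727 1.0300 0.0000 0.0000 0.0000

Δt=0.04567, u=1.09344, d=0.91455, q=0.49994, disc=e^(-rΔt)=0.99603
k=6 terminal: V=max(K-S,0) → 27.5124 20.2070 11.4727 1.0300 0.0000 0.0000 0.0000
k=5: j=0 S=40.8373 intr=24.0227 cont=23.7655 V=24.0227[EX]; j=1 S=48.8252 intr=16.0348 cont=15.7776 V=16.0348[EX]; j=2 S=58.3756 intr=6.4844 cont=6.2272 V=6.4844[EX]; j=3 S=69.7941 intr=0.0000 cont=0.5130 V=0.5130[hold]; j=4 S=83.4460 intr=0.0000 cont=0.0000 V=0.0000[hold]; j=5 S=99.7684 intr=0.0000 cont=0.0000 V=0.0000[hold]  S*(5)=58.3756
k=4: j=0 S=44.6530 intr=20.2070 cont=19.9498 V=20.2070[EX]; j=1 S=53.3873 intr=11.4727 cont=11.2156 V=11.4727[EX]; j=2 S=63.8300 intr=1.0300 cont=3.4852 V=3.4852[hold]; j=3 S=76.3154 intr=0.0000 cont=0.2555 V=0.2555[hold]; j=4 S=91.2429 intr=0.0000 cont=0.0000 V=0.0000[hold]  S*(4)=53.3873
k=3: j=0 S=48.8252 intr=16.0348 cont=15.7776 V=16.0348[EX]; j=1 S=58.3756 intr=6.4844 cont=7.4498 V=7.4498[hold]; j=2 S=69.7941 intr=0.0000 cont=1.8632 V=1.8632[hold]; j=3 S=83.4460 intr=0.0000 cont=0.1273 V=0.1273[hold]  S*(3)=48.8252
k=2: j=0 S=53.3873 intr=11.4727 cont=11.6963 V=11.6963[hold]; j=1 S=63.8300 intr=1.0300 cont=4.6384 V=4.6384[hold]; j=2 S=76.3154 intr=0.0000 cont=0.9914 V=0.9914[hold]  S*(2)=-
k=1: j=0 S=58.3756 intr=6.4844 cont=8.1354 V=8.1354[hold]; j=1 S=69.7941 intr=0.0000 cont=2.8039 V=2.8039[hold]  S*(1)=-
k=0: j=0 S=63.8300 intr=1.0300 cont=5.4483 V=5.4483[hold]  S*(0)=-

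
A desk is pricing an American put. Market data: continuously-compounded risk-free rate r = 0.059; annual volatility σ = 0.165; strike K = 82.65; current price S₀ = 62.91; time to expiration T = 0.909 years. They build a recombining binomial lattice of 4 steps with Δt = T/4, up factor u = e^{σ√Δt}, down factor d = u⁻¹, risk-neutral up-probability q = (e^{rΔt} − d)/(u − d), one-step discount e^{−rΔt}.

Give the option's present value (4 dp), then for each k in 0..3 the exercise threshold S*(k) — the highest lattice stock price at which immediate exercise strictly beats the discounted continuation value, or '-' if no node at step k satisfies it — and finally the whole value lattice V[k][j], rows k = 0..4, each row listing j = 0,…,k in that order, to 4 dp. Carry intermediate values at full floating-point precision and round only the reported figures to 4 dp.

Δt=0.22725  u=1.08183  d=0.92436  q=0.56606  discount=0.98668
step 4 (expiry): payoffs max(K−S,0) = 36.7219 28.8974 19.7400 9.0225 0.0000
step 3: (k=3,j=0): S=49.6866, (K−S)⁺=32.9634, hold=31.8627 ⇒ V=32.9634 exercise | (k=3,j=1): S=58.1513, (K−S)⁺=24.4987, hold=23.3979 ⇒ V=24.4987 exercise | (k=3,j=2): S=68.0581, (K−S)⁺=14.5919, hold=13.4911 ⇒ V=14.5919 exercise | (k=3,j=3): S=79.6527, (K−S)⁺=2.9973, hold=3.8631 ⇒ V=3.8631 continue  boundary S*=68.0581
step 2: (k=2,j=0): S=53.7526, (K−S)⁺=28.8974, hold=27.7967 ⇒ V=28.8974 exercise | (k=2,j=1): S=62.9100, (K−S)⁺=19.7400, hold=18.6392 ⇒ V=19.7400 exercise | (k=2,j=2): S=73.6275, (K−S)⁺=9.0225, hold=8.4053 ⇒ V=9.0225 exercise  boundary S*=73.6275
step 1: (k=1,j=0): S=58.1513, (K−S)⁺=24.4987, hold=23.3979 ⇒ V=24.4987 exercise | (k=1,j=1): S=68.0581, (K−S)⁺=14.5919, hold=13.4911 ⇒ V=14.5919 exercise  boundary S*=68.0581
step 0: (k=0,j=0): S=62.9100, (K−S)⁺=19.7400, hold=18.6392 ⇒ V=19.7400 exercise  boundary S*=62.9100

price = 19.7400
boundary = 62.9100 68.0581 73.6275 68.0581
tree:
19.7400
24.4987 14.5919
28.8974 19.7400 9.0225
32.9634 24.4987 14.5919 3.8631
36.7219 28.8974 19.7400 9.0225 0.0000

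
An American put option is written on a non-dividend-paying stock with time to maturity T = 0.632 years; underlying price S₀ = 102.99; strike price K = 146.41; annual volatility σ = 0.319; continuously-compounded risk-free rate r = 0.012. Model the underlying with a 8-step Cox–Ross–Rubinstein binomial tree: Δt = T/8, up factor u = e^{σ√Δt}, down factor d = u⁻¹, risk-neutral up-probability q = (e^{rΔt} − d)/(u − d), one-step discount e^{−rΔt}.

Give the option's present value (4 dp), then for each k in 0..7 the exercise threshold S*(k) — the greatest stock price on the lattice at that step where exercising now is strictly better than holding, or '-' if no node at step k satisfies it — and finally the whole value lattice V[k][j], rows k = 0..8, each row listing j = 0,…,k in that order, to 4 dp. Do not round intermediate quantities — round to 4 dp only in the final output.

Δt=0.07900  u=1.09380  d=0.91424  q=0.48288  discount=0.99905
step 8 (expiry): payoffs max(K−S,0) = 96.1433 86.2706 74.4589 60.3272 43.4200 23.1921 0.0000 0.0000 0.0000
step 7: (k=7,j=0): S=54.9819, (K−S)⁺=91.4281, hold=91.2894 ⇒ V=91.4281 exercise | (k=7,j=1): S=65.7807, (K−S)⁺=80.6293, hold=80.4906 ⇒ V=80.6293 exercise | (k=7,j=2): S=78.7004, (K−S)⁺=67.7096, hold=67.5708 ⇒ V=67.7096 exercise | (k=7,j=3): S=94.1577, (K−S)⁺=52.2523, hold=52.1136 ⇒ V=52.2523 exercise | (k=7,j=4): S=112.6508, (K−S)⁺=33.7592, hold=33.6204 ⇒ V=33.7592 exercise | (k=7,j=5): S=134.7762, (K−S)⁺=11.6338, hold=11.9817 ⇒ V=11.9817 continue | (k=7,j=6): S=161.2470, (K−S)⁺=0.0000, hold=0.0000 ⇒ V=0.0000 continue | (k=7,j=7): S=192.9170, (K−S)⁺=0.0000, hold=0.0000 ⇒ V=0.0000 continue  boundary S*=112.6508
step 6: (k=6,j=0): S=60.1394, (K−S)⁺=86.2706, hold=86.1319 ⇒ V=86.2706 exercise | (k=6,j=1): S=71.9511, (K−S)⁺=74.4589, hold=74.3201 ⇒ V=74.4589 exercise | (k=6,j=2): S=86.0828, (K−S)⁺=60.3272, hold=60.1885 ⇒ V=60.3272 exercise | (k=6,j=3): S=102.9900, (K−S)⁺=43.4200, hold=43.2813 ⇒ V=43.4200 exercise | (k=6,j=4): S=123.2179, (K−S)⁺=23.1921, hold=23.2212 ⇒ V=23.2212 continue | (k=6,j=5): S=147.4186, (K−S)⁺=0.0000, hold=6.1901 ⇒ V=6.1901 continue | (k=6,j=6): S=176.3726, (K−S)⁺=0.0000, hold=0.0000 ⇒ V=0.0000 continue  boundary S*=102.9900
step 5: (k=5,j=0): S=65.7807, (K−S)⁺=80.6293, hold=80.4906 ⇒ V=80.6293 exercise | (k=5,j=1): S=78.7004, (K−S)⁺=67.7096, hold=67.5708 ⇒ V=67.7096 exercise | (k=5,j=2): S=94.1577, (K−S)⁺=52.2523, hold=52.1136 ⇒ V=52.2523 exercise | (k=5,j=3): S=112.6508, (K−S)⁺=33.7592, hold=33.6345 ⇒ V=33.7592 exercise | (k=5,j=4): S=134.7762, (K−S)⁺=11.6338, hold=14.9830 ⇒ V=14.9830 continue | (k=5,j=5): S=161.2470, (K−S)⁺=0.0000, hold=3.1980 ⇒ V=3.1980 continue  boundary S*=112.6508
step 4: (k=4,j=0): S=71.9511, (K−S)⁺=74.4589, hold=74.3201 ⇒ V=74.4589 exercise | (k=4,j=1): S=86.0828, (K−S)⁺=60.3272, hold=60.1885 ⇒ V=60.3272 exercise | (k=4,j=2): S=102.9900, (K−S)⁺=43.4200, hold=43.2813 ⇒ V=43.4200 exercise | (k=4,j=3): S=123.2179, (K−S)⁺=23.1921, hold=24.6691 ⇒ V=24.6691 continue | (k=4,j=4): S=147.4186, (K−S)⁺=0.0000, hold=9.2834 ⇒ V=9.2834 continue  boundary S*=102.9900
step 3: (k=3,j=0): S=78.7004, (K−S)⁺=67.7096, hold=67.5708 ⇒ V=67.7096 exercise | (k=3,j=1): S=94.1577, (K−S)⁺=52.2523, hold=52.1136 ⇒ V=52.2523 exercise | (k=3,j=2): S=112.6508, (K−S)⁺=33.7592, hold=34.3330 ⇒ V=34.3330 continue | (k=3,j=3): S=134.7762, (K−S)⁺=11.6338, hold=17.2233 ⇒ V=17.2233 continue  boundary S*=94.1577
step 2: (k=2,j=0): S=86.0828, (K−S)⁺=60.3272, hold=60.1885 ⇒ V=60.3272 exercise | (k=2,j=1): S=102.9900, (K−S)⁺=43.4200, hold=43.5581 ⇒ V=43.5581 continue | (k=2,j=2): S=123.2179, (K−S)⁺=23.1921, hold=26.0463 ⇒ V=26.0463 continue  boundary S*=86.0828
step 1: (k=1,j=0): S=94.1577, (K−S)⁺=52.2523, hold=52.1802 ⇒ V=52.2523 exercise | (k=1,j=1): S=112.6508, (K−S)⁺=33.7592, hold=35.0687 ⇒ V=35.0687 continue  boundary S*=94.1577
step 0: (k=0,j=0): S=102.9900, (K−S)⁺=43.4200, hold=43.9130 ⇒ V=43.9130 continue  boundary S*=-

price = 43.9130
boundary = - 94.1577 86.0828 94.1577 102.9900 112.6508 102.9900 112.6508
tree:
43.9130
52.2523 35.0687
60.3272 43.5581 26.0463
67.7096 52.2523 34.3330 17.2233
74.4589 60.3272 43.4200 24.6691 9.2834
80.6293 67.7096 52.2523 33.7592 14.9830 3.1980
86.2706 74.4589 60.3272 43.4200 23.2212 6.1901 0.0000
91.4281 80.6293 67.7096 52.2523 33.7592 11.9817 0.0000 0.0000
96.1433 86.2706 74.4589 60.3272 43.4200 23.1921 0.0000 0.0000 0.0000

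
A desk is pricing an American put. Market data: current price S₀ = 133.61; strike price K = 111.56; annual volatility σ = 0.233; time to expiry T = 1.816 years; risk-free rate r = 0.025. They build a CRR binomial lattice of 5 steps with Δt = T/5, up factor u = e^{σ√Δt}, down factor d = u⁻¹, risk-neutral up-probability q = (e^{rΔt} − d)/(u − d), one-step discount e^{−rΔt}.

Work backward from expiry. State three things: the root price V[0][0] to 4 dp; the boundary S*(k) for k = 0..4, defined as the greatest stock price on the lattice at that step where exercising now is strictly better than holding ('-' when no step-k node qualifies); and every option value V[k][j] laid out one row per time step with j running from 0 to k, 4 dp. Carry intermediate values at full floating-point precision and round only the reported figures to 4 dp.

price = 5.1260
boundary = - - - 87.6775 76.1911
tree:
5.1260
8.8357 1.4705
14.8172 2.9520 0.0000
23.8825 5.9261 0.0000 0.0000
35.3689 11.8966 0.0000 0.0000 0.0000
45.3504 23.8825 0.0000 0.0000 0.0000 0.0000

Δt=0.36320  u=1.15076  d=0.86899  q=0.49732  discount=0.99096
step 5 (expiry): payoffs max(K−S,0) = 45.3504 23.8825 0.0000 0.0000 0.0000 0.0000
step 4: (k=4,j=0): S=76.1911, (K−S)⁺=35.3689, hold=34.3605 ⇒ V=35.3689 exercise | (k=4,j=1): S=100.8955, (K−S)⁺=10.6645, hold=11.8966 ⇒ V=11.8966 continue | (k=4,j=2): S=133.6100, (K−S)⁺=0.0000, hold=0.0000 ⇒ V=0.0000 continue | (k=4,j=3): S=176.9319, (K−S)⁺=0.0000, hold=0.0000 ⇒ V=0.0000 continue | (k=4,j=4): S=234.3006, (K−S)⁺=0.0000, hold=0.0000 ⇒ V=0.0000 continue  boundary S*=76.1911
step 3: (k=3,j=0): S=87.6775, (K−S)⁺=23.8825, hold=23.4813 ⇒ V=23.8825 exercise | (k=3,j=1): S=116.1062, (K−S)⁺=0.0000, hold=5.9261 ⇒ V=5.9261 continue | (k=3,j=2): S=153.7526, (K−S)⁺=0.0000, hold=0.0000 ⇒ V=0.0000 continue | (k=3,j=3): S=203.6056, (K−S)⁺=0.0000, hold=0.0000 ⇒ V=0.0000 continue  boundary S*=87.6775
step 2: (k=2,j=0): S=100.8955, (K−S)⁺=10.6645, hold=14.8172 ⇒ V=14.8172 continue | (k=2,j=1): S=133.6100, (K−S)⁺=0.0000, hold=2.9520 ⇒ V=2.9520 continue | (k=2,j=2): S=176.9319, (K−S)⁺=0.0000, hold=0.0000 ⇒ V=0.0000 continue  boundary S*=-
step 1: (k=1,j=0): S=116.1062, (K−S)⁺=0.0000, hold=8.8357 ⇒ V=8.8357 continue | (k=1,j=1): S=153.7526, (K−S)⁺=0.0000, hold=1.4705 ⇒ V=1.4705 continue  boundary S*=-
step 0: (k=0,j=0): S=133.6100, (K−S)⁺=0.0000, hold=5.1260 ⇒ V=5.1260 continue  boundary S*=-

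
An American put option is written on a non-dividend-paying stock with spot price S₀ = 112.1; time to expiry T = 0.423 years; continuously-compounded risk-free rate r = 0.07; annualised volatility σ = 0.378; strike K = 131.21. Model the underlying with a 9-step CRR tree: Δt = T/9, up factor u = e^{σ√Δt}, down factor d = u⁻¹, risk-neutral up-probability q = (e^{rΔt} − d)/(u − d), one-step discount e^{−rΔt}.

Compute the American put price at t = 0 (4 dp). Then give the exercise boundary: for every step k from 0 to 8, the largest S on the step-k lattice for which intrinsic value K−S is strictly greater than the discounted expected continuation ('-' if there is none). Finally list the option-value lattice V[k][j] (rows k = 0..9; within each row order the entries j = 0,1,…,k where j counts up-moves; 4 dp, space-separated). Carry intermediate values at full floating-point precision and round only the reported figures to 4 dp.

Δt=0.04700, u=1.08540, d=0.92132, q=0.49961, disc=e^(-rΔt)=0.99672
k=9 terminal: V=max(K-S,0) → 77.5936 68.0449 56.7956 43.5430 27.9301 9.5367 0.0000 0.0000 0.0000 0.0000
k=8: j=0 S=58.1953 intr=73.0147 cont=72.5838 V=73.0147[EX]; j=1 S=68.5594 intr=62.6506 cont=62.2196 V=62.6506[EX]; j=2 S=80.7693 intr=50.4407 cont=50.0097 V=50.4407[EX]; j=3 S=95.1538 intr=36.0562 cont=35.6252 V=36.0562[EX]; j=4 S=112.1000 intr=19.1100 cont=18.6790 V=19.1100[EX]; j=5 S=132.0642 intr=0.0000 cont=4.7564 V=4.7564[hold]; j=6 S=155.5839 intr=0.0000 cont=0.0000 V=0.0000[hold]; j=7 S=183.2923 intr=0.0000 cont=0.0000 V=0.0000[hold]; j=8 S=215.9353 intr=0.0000 cont=0.0000 V=0.0000[hold]  S*(8)=112.1000
k=7: j=0 S=63.1651 intr=68.0449 cont=67.6139 V=68.0449[EX]; j=1 S=74.4144 intr=56.7956 cont=56.3647 V=56.7956[EX]; j=2 S=87.6670 intr=43.5430 cont=43.1120 V=43.5430[EX]; j=3 S=103.2799 intr=27.9301 cont=27.4991 V=27.9301[EX]; j=4 S=121.6733 intr=9.5367 cont=11.8996 V=11.8996[hold]; j=5 S=143.3425 intr=0.0000 cont=2.3722 V=2.3722[hold]; j=6 S=168.8707 intr=0.0000 cont=0.0000 V=0.0000[hold]; j=7 S=198.9454 intr=0.0000 cont=0.0000 V=0.0000[hold]  S*(7)=103.2799
k=6: j=0 S=68.5594 intr=62.6506 cont=62.2196 V=62.6506[EX]; j=1 S=80.7693 intr=50.4407 cont=50.0097 V=50.4407[EX]; j=2 S=95.1538 intr=36.0562 cont=35.6252 V=36.0562[EX]; j=3 S=112.1000 intr=19.1100 cont=19.8557 V=19.8557[hold]; j=4 S=132.0642 intr=0.0000 cont=7.1162 V=7.1162[hold]; j=5 S=155.5839 intr=0.0000 cont=1.1832 V=1.1832[hold]; j=6 S=183.2923 intr=0.0000 cont=0.0000 V=0.0000[hold]  S*(6)=95.1538
k=5: j=0 S=74.4144 intr=56.7956 cont=56.3647 V=56.7956[EX]; j=1 S=87.6670 intr=43.5430 cont=43.1120 V=43.5430[EX]; j=2 S=103.2799 intr=27.9301 cont=27.8704 V=27.9301[EX]; j=3 S=121.6733 intr=9.5367 cont=13.4466 V=13.4466[hold]; j=4 S=143.3425 intr=0.0000 cont=4.1384 V=4.1384[hold]; j=5 S=168.8707 intr=0.0000 cont=0.5901 V=0.5901[hold]  S*(5)=103.2799
k=4: j=0 S=80.7693 intr=50.4407 cont=50.0097 V=50.4407[EX]; j=1 S=95.1538 intr=36.0562 cont=35.6252 V=36.0562[EX]; j=2 S=112.1000 intr=19.1100 cont=20.6261 V=20.6261[hold]; j=3 S=132.0642 intr=0.0000 cont=8.7672 V=8.7672[hold]; j=4 S=155.5839 intr=0.0000 cont=2.3578 V=2.3578[hold]  S*(4)=95.1538
k=3: j=0 S=87.6670 intr=43.5430 cont=43.1120 V=43.5430[EX]; j=1 S=103.2799 intr=27.9301 cont=28.2541 V=28.2541[hold]; j=2 S=121.6733 intr=9.5367 cont=14.6530 V=14.6530[hold]; j=3 S=143.3425 intr=0.0000 cont=5.5468 V=5.5468[hold]  S*(3)=87.6670
k=2: j=0 S=95.1538 intr=36.0562 cont=35.7866 V=36.0562[EX]; j=1 S=112.1000 intr=19.1100 cont=21.3884 V=21.3884[hold]; j=2 S=132.0642 intr=0.0000 cont=10.0703 V=10.0703[hold]  S*(2)=95.1538
k=1: j=0 S=103.2799 intr=27.9301 cont=28.6337 V=28.6337[hold]; j=1 S=121.6733 intr=9.5367 cont=15.6821 V=15.6821[hold]  S*(1)=-
k=0: j=0 S=112.1000 intr=19.1100 cont=22.0901 V=22.0901[hold]  S*(0)=-

price = 22.0901
boundary = - - 95.1538 87.6670 95.1538 103.2799 95.1538 103.2799 112.1000
tree:
22.0901
28.6337 15.6821
36.0562 21.3884 10.0703
43.5430 28.2541 14.6530 5.5468
50.4407 36.0562 20.6261 8.7672 2.3578
56.7956 43.5430 27.9301 13.4466 4.1384 0.5901
62.6506 50.4407 36.0562 19.8557 7.1162 1.1832 0.0000
68.0449 56.7956 43.5430 27.9301 11.8996 2.3722 0.0000 0.0000
73.0147 62.6506 50.4407 36.0562 19.1100 4.7564 0.0000 0.0000 0.0000
77.5936 68.0449 56.7956 43.5430 27.9301 9.5367 0.0000 0.0000 0.0000 0.0000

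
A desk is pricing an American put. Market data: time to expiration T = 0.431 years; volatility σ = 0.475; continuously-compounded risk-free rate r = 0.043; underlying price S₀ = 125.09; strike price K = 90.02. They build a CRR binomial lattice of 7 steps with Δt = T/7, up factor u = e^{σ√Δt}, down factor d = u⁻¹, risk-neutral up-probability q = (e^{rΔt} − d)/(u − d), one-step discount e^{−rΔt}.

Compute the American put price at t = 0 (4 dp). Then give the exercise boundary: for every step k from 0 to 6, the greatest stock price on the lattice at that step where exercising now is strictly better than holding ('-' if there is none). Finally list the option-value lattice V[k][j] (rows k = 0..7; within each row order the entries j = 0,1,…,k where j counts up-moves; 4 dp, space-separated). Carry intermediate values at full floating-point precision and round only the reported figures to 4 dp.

params: Δt=0.06157 u=1.12509 d=0.88882 q=0.48179 e^(-rΔt)=0.99736
t_7 payoffs: 35.2040 20.6322 2.1868 0.0000 0.0000 0.0000 0.0000 0.0000
t_6: node(6,0) S=61.6730 payoff=28.3470 vs cont=28.1090 → 28.3470 [stop]  node(6,1) S=78.0676 payoff=11.9524 vs cont=11.7144 → 11.9524 [stop]  node(6,2) S=98.8204 payoff=0.0000 vs cont=1.1302 → 1.1302 [wait]  node(6,3) S=125.0900 payoff=0.0000 vs cont=0.0000 → 0.0000 [wait]  node(6,4) S=158.3428 payoff=0.0000 vs cont=0.0000 → 0.0000 [wait]  node(6,5) S=200.4353 payoff=0.0000 vs cont=0.0000 → 0.0000 [wait]  node(6,6) S=253.7173 payoff=0.0000 vs cont=0.0000 → 0.0000 [wait]  ⇒ S*(6)=78.0676
t_5: node(5,0) S=69.3878 payoff=20.6322 vs cont=20.3942 → 20.6322 [stop]  node(5,1) S=87.8332 payoff=2.1868 vs cont=6.7206 → 6.7206 [wait]  node(5,2) S=111.1820 payoff=0.0000 vs cont=0.5841 → 0.5841 [wait]  node(5,3) S=140.7377 payoff=0.0000 vs cont=0.0000 → 0.0000 [wait]  node(5,4) S=178.1502 payoff=0.0000 vs cont=0.0000 → 0.0000 [wait]  node(5,5) S=225.5081 payoff=0.0000 vs cont=0.0000 → 0.0000 [wait]  ⇒ S*(5)=69.3878
t_4: node(4,0) S=78.0676 payoff=11.9524 vs cont=13.8929 → 13.8929 [wait]  node(4,1) S=98.8204 payoff=0.0000 vs cont=3.7542 → 3.7542 [wait]  node(4,2) S=125.0900 payoff=0.0000 vs cont=0.3019 → 0.3019 [wait]  node(4,3) S=158.3428 payoff=0.0000 vs cont=0.0000 → 0.0000 [wait]  node(4,4) S=200.4353 payoff=0.0000 vs cont=0.0000 → 0.0000 [wait]  ⇒ S*(4)=-
t_3: node(3,0) S=87.8332 payoff=2.1868 vs cont=8.9844 → 8.9844 [wait]  node(3,1) S=111.1820 payoff=0.0000 vs cont=2.0854 → 2.0854 [wait]  node(3,2) S=140.7377 payoff=0.0000 vs cont=0.1560 → 0.1560 [wait]  node(3,3) S=178.1502 payoff=0.0000 vs cont=0.0000 → 0.0000 [wait]  ⇒ S*(3)=-
t_2: node(2,0) S=98.8204 payoff=0.0000 vs cont=5.6456 → 5.6456 [wait]  node(2,1) S=125.0900 payoff=0.0000 vs cont=1.1528 → 1.1528 [wait]  node(2,2) S=158.3428 payoff=0.0000 vs cont=0.0806 → 0.0806 [wait]  ⇒ S*(2)=-
t_1: node(1,0) S=111.1820 payoff=0.0000 vs cont=3.4718 → 3.4718 [wait]  node(1,1) S=140.7377 payoff=0.0000 vs cont=0.6346 → 0.6346 [wait]  ⇒ S*(1)=-
t_0: node(0,0) S=125.0900 payoff=0.0000 vs cont=2.0993 → 2.0993 [wait]  ⇒ S*(0)=-

price = 2.0993
boundary = - - - - - 69.3878 78.0676
tree:
2.0993
3.4718 0.6346
5.6456 1.1528 0.0806
8.9844 2.0854 0.1560 0.0000
13.8929 3.7542 0.3019 0.0000 0.0000
20.6322 6.7206 0.5841 0.0000 0.0000 0.0000
28.3470 11.9524 1.1302 0.0000 0.0000 0.0000 0.0000
35.2040 20.6322 2.1868 0.0000 0.0000 0.0000 0.0000 0.0000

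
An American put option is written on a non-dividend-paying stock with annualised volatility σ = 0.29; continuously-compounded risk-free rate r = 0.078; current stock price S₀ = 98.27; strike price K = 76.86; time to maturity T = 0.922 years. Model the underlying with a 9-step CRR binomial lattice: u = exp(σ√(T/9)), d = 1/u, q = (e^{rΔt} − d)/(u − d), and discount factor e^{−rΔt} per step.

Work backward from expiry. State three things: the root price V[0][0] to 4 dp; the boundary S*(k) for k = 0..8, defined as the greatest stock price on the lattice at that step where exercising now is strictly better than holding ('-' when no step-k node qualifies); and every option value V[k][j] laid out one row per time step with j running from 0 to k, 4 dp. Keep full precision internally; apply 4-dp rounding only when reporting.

price = 1.6035
boundary = - - - - - 61.7824 56.3058 61.7824 67.7916
tree:
1.6035
2.6475 0.6645
4.2770 1.1840 0.1951
6.7322 2.0763 0.3784 0.0289
10.2694 3.5705 0.7290 0.0606 0.0000
15.0776 5.9889 1.3929 0.1273 0.0000 0.0000
20.5542 9.7213 2.6355 0.2673 0.0000 0.0000 0.0000
25.5453 15.0776 4.9264 0.5612 0.0000 0.0000 0.0000 0.0000
30.0939 20.5542 9.0684 1.1785 0.0000 0.0000 0.0000 0.0000 0.0000
34.2394 25.5453 15.0776 2.4747 0.0000 0.0000 0.0000 0.0000 0.0000 0.0000

Δt=0.10244, u=1.09726, d=0.91136, q=0.51997, disc=e^(-rΔt)=0.99204
k=9 terminal: V=max(K-S,0) → 34.2394 25.5453 15.0776 2.4747 0.0000 0.0000 0.0000 0.0000 0.0000 0.0000
k=8: j=0 S=46.7661 intr=30.0939 cont=29.4822 V=30.0939[EX]; j=1 S=56.3058 intr=20.5542 cont=19.9425 V=20.5542[EX]; j=2 S=67.7916 intr=9.0684 cont=8.4567 V=9.0684[EX]; j=3 S=81.6203 intr=0.0000 cont=1.1785 V=1.1785[hold]; j=4 S=98.2700 intr=0.0000 cont=0.0000 V=0.0000[hold]; j=5 S=118.3160 intr=0.0000 cont=0.0000 V=0.0000[hold]; j=6 S=142.4512 intr=0.0000 cont=0.0000 V=0.0000[hold]; j=7 S=171.5097 intr=0.0000 cont=0.0000 V=0.0000[hold]; j=8 S=206.4958 intr=0.0000 cont=0.0000 V=0.0000[hold]  S*(8)=67.7916
k=7: j=0 S=51.3147 intr=25.5453 cont=24.9336 V=25.5453[EX]; j=1 S=61.7824 intr=15.0776 cont=14.4659 V=15.0776[EX]; j=2 S=74.3853 intr=2.4747 cont=4.9264 V=4.9264[hold]; j=3 S=89.5591 intr=0.0000 cont=0.5612 V=0.5612[hold]; j=4 S=107.8282 intr=0.0000 cont=0.0000 V=0.0000[hold]; j=5 S=129.8239 intr=0.0000 cont=0.0000 V=0.0000[hold]; j=6 S=156.3066 intr=0.0000 cont=0.0000 V=0.0000[hold]; j=7 S=188.1914 intr=0.0000 cont=0.0000 V=0.0000[hold]  S*(7)=61.7824
k=6: j=0 S=56.3058 intr=20.5542 cont=19.9425 V=20.5542[EX]; j=1 S=67.7916 intr=9.0684 cont=9.7213 V=9.7213[hold]; j=2 S=81.6203 intr=0.0000 cont=2.6355 V=2.6355[hold]; j=3 S=98.2700 intr=0.0000 cont=0.2673 V=0.2673[hold]; j=4 S=118.3160 intr=0.0000 cont=0.0000 V=0.0000[hold]; j=5 S=142.4512 intr=0.0000 cont=0.0000 V=0.0000[hold]; j=6 S=171.5097 intr=0.0000 cont=0.0000 V=0.0000[hold]  S*(6)=56.3058
k=5: j=0 S=61.7824 intr=15.0776 cont=14.8027 V=15.0776[EX]; j=1 S=74.3853 intr=2.4747 cont=5.9889 V=5.9889[hold]; j=2 S=89.5591 intr=0.0000 cont=1.3929 V=1.3929[hold]; j=3 S=107.8282 intr=0.0000 cont=0.1273 V=0.1273[hold]; j=4 S=129.8239 intr=0.0000 cont=0.0000 V=0.0000[hold]; j=5 S=156.3066 intr=0.0000 cont=0.0000 V=0.0000[hold]  S*(5)=61.7824
k=4: j=0 S=67.7916 intr=9.0684 cont=10.2694 V=10.2694[hold]; j=1 S=81.6203 intr=0.0000 cont=3.5705 V=3.5705[hold]; j=2 S=98.2700 intr=0.0000 cont=0.7290 V=0.7290[hold]; j=3 S=118.3160 intr=0.0000 cont=0.0606 V=0.0606[hold]; j=4 S=142.4512 intr=0.0000 cont=0.0000 V=0.0000[hold]  S*(4)=-
k=3: j=0 S=74.3853 intr=2.4747 cont=6.7322 V=6.7322[hold]; j=1 S=89.5591 intr=0.0000 cont=2.0763 V=2.0763[hold]; j=2 S=107.8282 intr=0.0000 cont=0.3784 V=0.3784[hold]; j=3 S=129.8239 intr=0.0000 cont=0.0289 V=0.0289[hold]  S*(3)=-
k=2: j=0 S=81.6203 intr=0.0000 cont=4.2770 V=4.2770[hold]; j=1 S=98.2700 intr=0.0000 cont=1.1840 V=1.1840[hold]; j=2 S=118.3160 intr=0.0000 cont=0.1951 V=0.1951[hold]  S*(2)=-
k=1: j=0 S=89.5591 intr=0.0000 cont=2.6475 V=2.6475[hold]; j=1 S=107.8282 intr=0.0000 cont=0.6645 V=0.6645[hold]  S*(1)=-
k=0: j=0 S=98.2700 intr=0.0000 cont=1.6035 V=1.6035[hold]  S*(0)=-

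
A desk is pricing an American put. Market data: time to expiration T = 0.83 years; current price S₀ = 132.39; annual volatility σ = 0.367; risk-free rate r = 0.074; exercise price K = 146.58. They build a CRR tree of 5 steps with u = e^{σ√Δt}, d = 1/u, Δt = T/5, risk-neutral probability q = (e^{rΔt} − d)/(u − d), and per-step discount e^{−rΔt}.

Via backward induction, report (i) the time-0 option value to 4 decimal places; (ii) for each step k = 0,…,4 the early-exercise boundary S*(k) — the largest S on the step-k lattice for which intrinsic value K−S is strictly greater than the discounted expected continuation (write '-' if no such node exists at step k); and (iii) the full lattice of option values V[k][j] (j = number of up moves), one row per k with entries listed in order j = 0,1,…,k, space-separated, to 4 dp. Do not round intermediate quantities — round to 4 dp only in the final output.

price = 22.2651
boundary = - - 98.1697 114.0030 98.1697
tree:
22.2651
33.6092 11.6412
48.4103 19.8595 3.8345
62.0446 32.5770 7.8243 0.0000
73.7853 48.4103 15.9653 0.0000 0.0000
83.8954 62.0446 32.5770 0.0000 0.0000 0.0000

params: Δt=0.16600 u=1.16129 d=0.86112 q=0.50386 e^(-rΔt)=0.98779
t_5 payoffs: 83.8954 62.0446 32.5770 0.0000 0.0000 0.0000
t_4: node(4,0) S=72.7947 payoff=73.7853 vs cont=71.9957 → 73.7853 [stop]  node(4,1) S=98.1697 payoff=48.4103 vs cont=46.6207 → 48.4103 [stop]  node(4,2) S=132.3900 payoff=14.1900 vs cont=15.9653 → 15.9653 [wait]  node(4,3) S=178.5389 payoff=0.0000 vs cont=0.0000 → 0.0000 [wait]  node(4,4) S=240.7745 payoff=0.0000 vs cont=0.0000 → 0.0000 [wait]  ⇒ S*(4)=98.1697
t_3: node(3,0) S=84.5354 payoff=62.0446 vs cont=60.2550 → 62.0446 [stop]  node(3,1) S=114.0030 payoff=32.5770 vs cont=31.6710 → 32.5770 [stop]  node(3,2) S=153.7425 payoff=0.0000 vs cont=7.8243 → 7.8243 [wait]  node(3,3) S=207.3345 payoff=0.0000 vs cont=0.0000 → 0.0000 [wait]  ⇒ S*(3)=114.0030
t_2: node(2,0) S=98.1697 payoff=48.4103 vs cont=46.6207 → 48.4103 [stop]  node(2,1) S=132.3900 payoff=14.1900 vs cont=19.8595 → 19.8595 [wait]  node(2,2) S=178.5389 payoff=0.0000 vs cont=3.8345 → 3.8345 [wait]  ⇒ S*(2)=98.1697
t_1: node(1,0) S=114.0030 payoff=32.5770 vs cont=33.6092 → 33.6092 [wait]  node(1,1) S=153.7425 payoff=0.0000 vs cont=11.6412 → 11.6412 [wait]  ⇒ S*(1)=-
t_0: node(0,0) S=132.3900 payoff=14.1900 vs cont=22.2651 → 22.2651 [wait]  ⇒ S*(0)=-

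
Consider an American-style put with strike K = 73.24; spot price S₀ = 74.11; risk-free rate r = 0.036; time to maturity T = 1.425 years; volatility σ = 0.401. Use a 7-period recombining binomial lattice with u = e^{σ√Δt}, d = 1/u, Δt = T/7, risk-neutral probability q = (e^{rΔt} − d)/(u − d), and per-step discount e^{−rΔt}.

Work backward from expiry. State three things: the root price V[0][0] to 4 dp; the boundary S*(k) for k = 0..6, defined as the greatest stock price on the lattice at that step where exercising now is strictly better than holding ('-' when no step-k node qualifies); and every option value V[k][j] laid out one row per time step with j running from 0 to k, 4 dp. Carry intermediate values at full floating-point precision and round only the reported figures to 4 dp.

Δt=0.20357, u=1.19833, d=0.83450, q=0.47511, disc=e^(-rΔt)=0.99270
k=7 terminal: V=max(K-S,0) → 52.3543 43.2484 30.1724 11.3955 0.0000 0.0000 0.0000 0.0000
k=6: j=0 S=25.0279 intr=48.2121 cont=47.6773 V=48.2121[EX]; j=1 S=35.9397 intr=37.3003 cont=36.7655 V=37.3003[EX]; j=2 S=51.6090 intr=21.6310 cont=21.0962 V=21.6310[EX]; j=3 S=74.1100 intr=0.0000 cont=5.9377 V=5.9377[hold]; j=4 S=106.4211 intr=0.0000 cont=0.0000 V=0.0000[hold]; j=5 S=152.8195 intr=0.0000 cont=0.0000 V=0.0000[hold]; j=6 S=219.4471 intr=0.0000 cont=0.0000 V=0.0000[hold]  S*(6)=51.6090
k=5: j=0 S=29.9916 intr=43.2484 cont=42.7136 V=43.2484[EX]; j=1 S=43.0676 intr=30.1724 cont=29.6376 V=30.1724[EX]; j=2 S=61.8445 intr=11.3955 cont=14.0715 V=14.0715[hold]; j=3 S=88.8080 intr=0.0000 cont=3.0939 V=3.0939[hold]; j=4 S=127.5273 intr=0.0000 cont=0.0000 V=0.0000[hold]; j=5 S=183.1278 intr=0.0000 cont=0.0000 V=0.0000[hold]  S*(5)=43.0676
k=4: j=0 S=35.9397 intr=37.3003 cont=36.7655 V=37.3003[EX]; j=1 S=51.6090 intr=21.6310 cont=22.3583 V=22.3583[hold]; j=2 S=74.1100 intr=0.0000 cont=8.7913 V=8.7913[hold]; j=3 S=106.4211 intr=0.0000 cont=1.6121 V=1.6121[hold]; j=4 S=152.8195 intr=0.0000 cont=0.0000 V=0.0000[hold]  S*(4)=35.9397
k=3: j=0 S=43.0676 intr=30.1724 cont=29.9807 V=30.1724[EX]; j=1 S=61.8445 intr=11.3955 cont=15.7963 V=15.7963[hold]; j=2 S=88.8080 intr=0.0000 cont=5.3411 V=5.3411[hold]; j=3 S=127.5273 intr=0.0000 cont=0.8400 V=0.8400[hold]  S*(3)=43.0676
k=2: j=0 S=51.6090 intr=21.6310 cont=23.1718 V=23.1718[hold]; j=1 S=74.1100 intr=0.0000 cont=10.7499 V=10.7499[hold]; j=2 S=106.4211 intr=0.0000 cont=3.1792 V=3.1792[hold]  S*(2)=-
k=1: j=0 S=61.8445 intr=11.3955 cont=17.1439 V=17.1439[hold]; j=1 S=88.8080 intr=0.0000 cont=7.1008 V=7.1008[hold]  S*(1)=-
k=0: j=0 S=74.1100 intr=0.0000 cont=12.2820 V=12.2820[hold]  S*(0)=-

price = 12.2820
boundary = - - - 43.0676 35.9397 43.0676 51.6090
tree:
12.2820
17.1439 7.1008
23.1718 10.7499 3.1792
30.1724 15.7963 5.3411 0.8400
37.3003 22.3583 8.7913 1.6121 0.0000
43.2484 30.1724 14.0715 3.0939 0.0000 0.0000
48.2121 37.3003 21.6310 5.9377 0.0000 0.0000 0.0000
52.3543 43.2484 30.1724 11.3955 0.0000 0.0000 0.0000 0.0000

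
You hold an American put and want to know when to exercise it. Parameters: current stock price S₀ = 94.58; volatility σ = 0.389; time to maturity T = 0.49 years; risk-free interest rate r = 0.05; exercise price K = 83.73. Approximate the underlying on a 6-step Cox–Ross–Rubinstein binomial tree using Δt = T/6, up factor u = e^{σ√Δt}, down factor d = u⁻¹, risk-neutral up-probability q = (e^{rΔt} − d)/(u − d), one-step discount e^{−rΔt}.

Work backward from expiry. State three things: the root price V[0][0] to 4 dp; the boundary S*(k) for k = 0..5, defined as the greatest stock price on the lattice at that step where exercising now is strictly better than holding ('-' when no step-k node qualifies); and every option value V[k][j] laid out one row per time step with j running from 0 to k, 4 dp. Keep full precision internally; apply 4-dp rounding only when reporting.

Δt=0.08167, u=1.11758, d=0.89479, q=0.49060, disc=e^(-rΔt)=0.99592
k=6 terminal: V=max(K-S,0) → 35.1870 23.1005 8.0046 0.0000 0.0000 0.0000 0.0000
k=5: j=0 S=54.2507 intr=29.4793 cont=29.1381 V=29.4793[EX]; j=1 S=67.7584 intr=15.9716 cont=15.6304 V=15.9716[EX]; j=2 S=84.6293 intr=0.0000 cont=4.0609 V=4.0609[hold]; j=3 S=105.7008 intr=0.0000 cont=0.0000 V=0.0000[hold]; j=4 S=132.0188 intr=0.0000 cont=0.0000 V=0.0000[hold]; j=5 S=164.8896 intr=0.0000 cont=0.0000 V=0.0000[hold]  S*(5)=67.7584
k=4: j=0 S=60.6295 intr=23.1005 cont=22.7593 V=23.1005[EX]; j=1 S=75.7254 intr=8.0046 cont=10.0869 V=10.0869[hold]; j=2 S=94.5800 intr=0.0000 cont=2.0602 V=2.0602[hold]; j=3 S=118.1291 intr=0.0000 cont=0.0000 V=0.0000[hold]; j=4 S=147.5416 intr=0.0000 cont=0.0000 V=0.0000[hold]  S*(4)=60.6295
k=3: j=0 S=67.7584 intr=15.9716 cont=16.6479 V=16.6479[hold]; j=1 S=84.6293 intr=0.0000 cont=6.1239 V=6.1239[hold]; j=2 S=105.7008 intr=0.0000 cont=1.0452 V=1.0452[hold]; j=3 S=132.0188 intr=0.0000 cont=0.0000 V=0.0000[hold]  S*(3)=-
k=2: j=0 S=75.7254 intr=8.0046 cont=11.4380 V=11.4380[hold]; j=1 S=94.5800 intr=0.0000 cont=3.6175 V=3.6175[hold]; j=2 S=118.1291 intr=0.0000 cont=0.5302 V=0.5302[hold]  S*(2)=-
k=1: j=0 S=84.6293 intr=0.0000 cont=7.5702 V=7.5702[hold]; j=1 S=105.7008 intr=0.0000 cont=2.0943 V=2.0943[hold]  S*(1)=-
k=0: j=0 S=94.5800 intr=0.0000 cont=4.8638 V=4.8638[hold]  S*(0)=-

price = 4.8638
boundary = - - - - 60.6295 67.7584
tree:
4.8638
7.5702 2.0943
11.4380 3.6175 0.5302
16.6479 6.1239 1.0452 0.0000
23.1005 10.0869 2.0602 0.0000 0.0000
29.4793 15.9716 4.0609 0.0000 0.0000 0.0000
35.1870 23.1005 8.0046 0.0000 0.0000 0.0000 0.0000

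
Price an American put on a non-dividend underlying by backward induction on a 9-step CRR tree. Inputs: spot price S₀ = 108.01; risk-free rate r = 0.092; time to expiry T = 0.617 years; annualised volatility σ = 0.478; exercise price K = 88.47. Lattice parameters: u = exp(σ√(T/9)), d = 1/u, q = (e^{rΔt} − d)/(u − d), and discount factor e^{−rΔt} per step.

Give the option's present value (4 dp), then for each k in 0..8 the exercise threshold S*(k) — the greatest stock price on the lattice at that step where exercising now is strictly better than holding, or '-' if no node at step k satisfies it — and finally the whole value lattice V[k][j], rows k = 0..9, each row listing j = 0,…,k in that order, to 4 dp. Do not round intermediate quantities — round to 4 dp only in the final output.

Δt=0.06856  u=1.13332  d=0.88236  q=0.49396  discount=0.99371
step 9 (expiry): payoffs max(K−S,0) = 53.4533 43.4937 30.7013 14.2705 0.0000 0.0000 0.0000 0.0000 0.0000 0.0000
step 8: (k=8,j=0): S=39.6853, (K−S)⁺=48.7847, hold=48.2284 ⇒ V=48.7847 exercise | (k=8,j=1): S=50.9728, (K−S)⁺=37.4972, hold=36.9410 ⇒ V=37.4972 exercise | (k=8,j=2): S=65.4707, (K−S)⁺=22.9993, hold=22.4431 ⇒ V=22.9993 exercise | (k=8,j=3): S=84.0922, (K−S)⁺=4.3778, hold=7.1760 ⇒ V=7.1760 continue | (k=8,j=4): S=108.0100, (K−S)⁺=0.0000, hold=0.0000 ⇒ V=0.0000 continue | (k=8,j=5): S=138.7307, (K−S)⁺=0.0000, hold=0.0000 ⇒ V=0.0000 continue | (k=8,j=6): S=178.1890, (K−S)⁺=0.0000, hold=0.0000 ⇒ V=0.0000 continue | (k=8,j=7): S=228.8703, (K−S)⁺=0.0000, hold=0.0000 ⇒ V=0.0000 continue | (k=8,j=8): S=293.9666, (K−S)⁺=0.0000, hold=0.0000 ⇒ V=0.0000 continue  boundary S*=65.4707
step 7: (k=7,j=0): S=44.9763, (K−S)⁺=43.4937, hold=42.9374 ⇒ V=43.4937 exercise | (k=7,j=1): S=57.7687, (K−S)⁺=30.7013, hold=30.1451 ⇒ V=30.7013 exercise | (k=7,j=2): S=74.1995, (K−S)⁺=14.2705, hold=15.0877 ⇒ V=15.0877 continue | (k=7,j=3): S=95.3037, (K−S)⁺=0.0000, hold=3.6085 ⇒ V=3.6085 continue | (k=7,j=4): S=122.4104, (K−S)⁺=0.0000, hold=0.0000 ⇒ V=0.0000 continue | (k=7,j=5): S=157.2269, (K−S)⁺=0.0000, hold=0.0000 ⇒ V=0.0000 continue | (k=7,j=6): S=201.9460, (K−S)⁺=0.0000, hold=0.0000 ⇒ V=0.0000 continue | (k=7,j=7): S=259.3843, (K−S)⁺=0.0000, hold=0.0000 ⇒ V=0.0000 continue  boundary S*=57.7687
step 6: (k=6,j=0): S=50.9728, (K−S)⁺=37.4972, hold=36.9410 ⇒ V=37.4972 exercise | (k=6,j=1): S=65.4707, (K−S)⁺=22.9993, hold=22.8442 ⇒ V=22.9993 exercise | (k=6,j=2): S=84.0922, (K−S)⁺=4.3778, hold=9.3582 ⇒ V=9.3582 continue | (k=6,j=3): S=108.0100, (K−S)⁺=0.0000, hold=1.8145 ⇒ V=1.8145 continue | (k=6,j=4): S=138.7307, (K−S)⁺=0.0000, hold=0.0000 ⇒ V=0.0000 continue | (k=6,j=5): S=178.1890, (K−S)⁺=0.0000, hold=0.0000 ⇒ V=0.0000 continue | (k=6,j=6): S=228.8703, (K−S)⁺=0.0000, hold=0.0000 ⇒ V=0.0000 continue  boundary S*=65.4707
step 5: (k=5,j=0): S=57.7687, (K−S)⁺=30.7013, hold=30.1451 ⇒ V=30.7013 exercise | (k=5,j=1): S=74.1995, (K−S)⁺=14.2705, hold=16.1589 ⇒ V=16.1589 continue | (k=5,j=2): S=95.3037, (K−S)⁺=0.0000, hold=5.5965 ⇒ V=5.5965 continue | (k=5,j=3): S=122.4104, (K−S)⁺=0.0000, hold=0.9125 ⇒ V=0.9125 continue | (k=5,j=4): S=157.2269, (K−S)⁺=0.0000, hold=0.0000 ⇒ V=0.0000 continue | (k=5,j=5): S=201.9460, (K−S)⁺=0.0000, hold=0.0000 ⇒ V=0.0000 continue  boundary S*=57.7687
step 4: (k=4,j=0): S=65.4707, (K−S)⁺=22.9993, hold=23.3700 ⇒ V=23.3700 continue | (k=4,j=1): S=84.0922, (K−S)⁺=4.3778, hold=10.8727 ⇒ V=10.8727 continue | (k=4,j=2): S=108.0100, (K−S)⁺=0.0000, hold=3.2621 ⇒ V=3.2621 continue | (k=4,j=3): S=138.7307, (K−S)⁺=0.0000, hold=0.4588 ⇒ V=0.4588 continue | (k=4,j=4): S=178.1890, (K−S)⁺=0.0000, hold=0.0000 ⇒ V=0.0000 continue  boundary S*=-
step 3: (k=3,j=0): S=74.1995, (K−S)⁺=14.2705, hold=17.0887 ⇒ V=17.0887 continue | (k=3,j=1): S=95.3037, (K−S)⁺=0.0000, hold=7.0686 ⇒ V=7.0686 continue | (k=3,j=2): S=122.4104, (K−S)⁺=0.0000, hold=1.8656 ⇒ V=1.8656 continue | (k=3,j=3): S=157.2269, (K−S)⁺=0.0000, hold=0.2307 ⇒ V=0.2307 continue  boundary S*=-
step 2: (k=2,j=0): S=84.0922, (K−S)⁺=4.3778, hold=12.0628 ⇒ V=12.0628 continue | (k=2,j=1): S=108.0100, (K−S)⁺=0.0000, hold=4.4702 ⇒ V=4.4702 continue | (k=2,j=2): S=138.7307, (K−S)⁺=0.0000, hold=1.0514 ⇒ V=1.0514 continue  boundary S*=-
step 1: (k=1,j=0): S=95.3037, (K−S)⁺=0.0000, hold=8.2601 ⇒ V=8.2601 continue | (k=1,j=1): S=122.4104, (K−S)⁺=0.0000, hold=2.7640 ⇒ V=2.7640 continue  boundary S*=-
step 0: (k=0,j=0): S=108.0100, (K−S)⁺=0.0000, hold=5.5103 ⇒ V=5.5103 continue  boundary S*=-

price = 5.5103
boundary = - - - - - 57.7687 65.4707 57.7687 65.4707
tree:
5.5103
8.2601 2.7640
12.0628 4.4702 1.0514
17.0887 7.0686 1.8656 0.2307
23.3700 10.8727 3.2621 0.4588 0.0000
30.7013 16.1589 5.5965 0.9125 0.0000 0.0000
37.4972 22.9993 9.3582 1.8145 0.0000 0.0000 0.0000
43.4937 30.7013 15.0877 3.6085 0.0000 0.0000 0.0000 0.0000
48.7847 37.4972 22.9993 7.1760 0.0000 0.0000 0.0000 0.0000 0.0000
53.4533 43.4937 30.7013 14.2705 0.0000 0.0000 0.0000 0.0000 0.0000 0.0000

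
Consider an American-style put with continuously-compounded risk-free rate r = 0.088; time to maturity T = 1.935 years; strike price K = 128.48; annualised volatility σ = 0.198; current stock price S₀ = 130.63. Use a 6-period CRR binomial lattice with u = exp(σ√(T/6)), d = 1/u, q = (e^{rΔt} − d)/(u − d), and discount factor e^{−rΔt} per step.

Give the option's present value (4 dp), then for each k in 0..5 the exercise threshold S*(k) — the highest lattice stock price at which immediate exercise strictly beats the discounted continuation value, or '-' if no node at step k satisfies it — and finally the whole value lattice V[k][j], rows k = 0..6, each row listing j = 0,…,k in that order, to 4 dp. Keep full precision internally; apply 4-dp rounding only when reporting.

Δt=0.32250, u=1.11901, d=0.89365, q=0.59966, disc=e^(-rΔt)=0.97202
k=6 terminal: V=max(K-S,0) → 61.9459 45.1674 24.1578 0.0000 0.0000 0.0000 0.0000
k=5: j=0 S=74.4522 intr=54.0278 cont=50.4328 V=54.0278[EX]; j=1 S=93.2274 intr=35.2526 cont=31.6576 V=35.2526[EX]; j=2 S=116.7373 intr=11.7427 cont=9.4008 V=11.7427[EX]; j=3 S=146.1760 intr=0.0000 cont=0.0000 V=0.0000[hold]; j=4 S=183.0384 intr=0.0000 cont=0.0000 V=0.0000[hold]; j=5 S=229.1968 intr=0.0000 cont=0.0000 V=0.0000[hold]  S*(5)=116.7373
k=4: j=0 S=83.3126 intr=45.1674 cont=41.5724 V=45.1674[EX]; j=1 S=104.3222 intr=24.1578 cont=20.5628 V=24.1578[EX]; j=2 S=130.6300 intr=0.0000 cont=4.5696 V=4.5696[hold]; j=3 S=163.5721 intr=0.0000 cont=0.0000 V=0.0000[hold]; j=4 S=204.8214 intr=0.0000 cont=0.0000 V=0.0000[hold]  S*(4)=104.3222
k=3: j=0 S=93.2274 intr=35.2526 cont=31.6576 V=35.2526[EX]; j=1 S=116.7373 intr=11.7427 cont=12.0643 V=12.0643[hold]; j=2 S=146.1760 intr=0.0000 cont=1.7782 V=1.7782[hold]; j=3 S=183.0384 intr=0.0000 cont=0.0000 V=0.0000[hold]  S*(3)=93.2274
k=2: j=0 S=104.3222 intr=24.1578 cont=20.7503 V=24.1578[EX]; j=1 S=130.6300 intr=0.0000 cont=5.7312 V=5.7312[hold]; j=2 S=163.5721 intr=0.0000 cont=0.6920 V=0.6920[hold]  S*(2)=104.3222
k=1: j=0 S=116.7373 intr=11.7427 cont=12.7414 V=12.7414[hold]; j=1 S=146.1760 intr=0.0000 cont=2.6336 V=2.6336[hold]  S*(1)=-
k=0: j=0 S=130.6300 intr=0.0000 cont=6.4933 V=6.4933[hold]  S*(0)=-

price = 6.4933
boundary = - - 104.3222 93.2274 104.3222 116.7373
tree:
6.4933
12.7414 2.6336
24.1578 5.7312 0.6920
35.2526 12.0643 1.7782 0.0000
45.1674 24.1578 4.5696 0.0000 0.0000
54.0278 35.2526 11.7427 0.0000 0.0000 0.0000
61.9459 45.1674 24.1578 0.0000 0.0000 0.0000 0.0000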